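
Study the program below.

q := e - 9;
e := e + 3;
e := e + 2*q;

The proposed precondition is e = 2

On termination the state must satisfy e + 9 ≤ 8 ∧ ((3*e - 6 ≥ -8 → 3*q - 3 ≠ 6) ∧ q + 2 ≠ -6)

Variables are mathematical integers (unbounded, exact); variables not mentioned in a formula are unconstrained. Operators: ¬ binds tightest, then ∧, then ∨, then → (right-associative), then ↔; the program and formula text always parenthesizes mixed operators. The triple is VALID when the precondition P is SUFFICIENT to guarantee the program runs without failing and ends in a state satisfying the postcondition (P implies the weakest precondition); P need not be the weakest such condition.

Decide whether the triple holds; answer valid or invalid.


Working backward. After the program, the postcondition e + 9 ≤ 8 ∧ ((3*e - 6 ≥ -8 → 3*q - 3 ≠ 6) ∧ q + 2 ≠ -6) must hold; in canonical form it is e ≤ -1 ∧ (3*e ≥ -2 → 3*q ≠ 9) ∧ q ≠ -8.
Before e := e + 2*q: e + 2*q ≤ -1 ∧ (3*e + 6*q ≥ -2 → 3*q ≠ 9) ∧ q ≠ -8
Before e := e + 3: e + 2*q ≤ -4 ∧ (3*e + 6*q ≥ -11 → 3*q ≠ 9) ∧ q ≠ -8
Before q := e - 9: 3*e ≤ 14 ∧ (9*e ≥ 43 → 3*e ≠ 36) ∧ e ≠ 1
The weakest precondition is 3*e ≤ 14 ∧ (9*e ≥ 43 → 3*e ≠ 36) ∧ e ≠ 1.
Check whether e = 2 implies it.
Every state satisfying the precondition satisfies the weakest precondition: the implication holds.
Answer: valid


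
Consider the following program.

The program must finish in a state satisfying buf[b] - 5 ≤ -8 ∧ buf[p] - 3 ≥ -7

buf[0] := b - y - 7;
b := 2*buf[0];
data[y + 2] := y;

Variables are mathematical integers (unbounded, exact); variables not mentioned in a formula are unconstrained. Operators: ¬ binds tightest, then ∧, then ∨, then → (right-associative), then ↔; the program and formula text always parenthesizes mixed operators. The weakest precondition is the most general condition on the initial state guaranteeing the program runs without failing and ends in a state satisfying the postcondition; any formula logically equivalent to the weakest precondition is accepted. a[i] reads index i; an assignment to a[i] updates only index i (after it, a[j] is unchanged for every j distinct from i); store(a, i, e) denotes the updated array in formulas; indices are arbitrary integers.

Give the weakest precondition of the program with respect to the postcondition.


Working backward. After the program, the postcondition buf[b] - 5 ≤ -8 ∧ buf[p] - 3 ≥ -7 must hold; in canonical form it is buf[b] ≤ -3 ∧ buf[p] ≥ -4.
Before data[y + 2] := y: buf[b] ≤ -3 ∧ buf[p] ≥ -4
Before b := 2*buf[0]: buf[2*buf[0]] ≤ -3 ∧ buf[p] ≥ -4
Before buf[0] := b - y - 7: store(buf, 0, b - y - 7)[2*b - 2*y - 14] ≤ -3 ∧ store(buf, 0, b - y - 7)[p] ≥ -4
Answer: WP = store(buf, 0, b - y - 7)[2*b - 2*y - 14] ≤ -3 ∧ store(buf, 0, b - y - 7)[p] ≥ -4


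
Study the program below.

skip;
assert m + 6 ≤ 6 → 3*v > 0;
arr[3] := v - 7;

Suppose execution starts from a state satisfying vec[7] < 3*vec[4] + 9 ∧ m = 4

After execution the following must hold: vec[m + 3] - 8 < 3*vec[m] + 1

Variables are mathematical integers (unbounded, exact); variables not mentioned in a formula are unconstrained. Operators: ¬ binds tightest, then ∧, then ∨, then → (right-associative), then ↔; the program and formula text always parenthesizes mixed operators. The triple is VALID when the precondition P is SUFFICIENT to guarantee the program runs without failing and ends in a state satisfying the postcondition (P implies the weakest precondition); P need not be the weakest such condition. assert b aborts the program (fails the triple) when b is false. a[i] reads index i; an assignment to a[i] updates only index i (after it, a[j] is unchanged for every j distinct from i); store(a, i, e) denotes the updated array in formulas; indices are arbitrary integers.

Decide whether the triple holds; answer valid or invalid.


Working backward. After the program, the postcondition vec[m + 3] - 8 < 3*vec[m] + 1 must hold; in canonical form it is vec[m + 3] < 3*vec[m] + 9.
Before arr[3] := v - 7: vec[m + 3] < 3*vec[m] + 9
Before assert m + 6 ≤ 6 → 3*v > 0: (m ≤ 0 → 3*v > 0) ∧ vec[m + 3] < 3*vec[m] + 9
Before skip: (m ≤ 0 → 3*v > 0) ∧ vec[m + 3] < 3*vec[m] + 9
The weakest precondition is (m ≤ 0 → 3*v > 0) ∧ vec[m + 3] < 3*vec[m] + 9.
Check whether vec[7] < 3*vec[4] + 9 ∧ m = 4 implies it.
Every state satisfying the precondition satisfies the weakest precondition: the implication holds.
Answer: valid


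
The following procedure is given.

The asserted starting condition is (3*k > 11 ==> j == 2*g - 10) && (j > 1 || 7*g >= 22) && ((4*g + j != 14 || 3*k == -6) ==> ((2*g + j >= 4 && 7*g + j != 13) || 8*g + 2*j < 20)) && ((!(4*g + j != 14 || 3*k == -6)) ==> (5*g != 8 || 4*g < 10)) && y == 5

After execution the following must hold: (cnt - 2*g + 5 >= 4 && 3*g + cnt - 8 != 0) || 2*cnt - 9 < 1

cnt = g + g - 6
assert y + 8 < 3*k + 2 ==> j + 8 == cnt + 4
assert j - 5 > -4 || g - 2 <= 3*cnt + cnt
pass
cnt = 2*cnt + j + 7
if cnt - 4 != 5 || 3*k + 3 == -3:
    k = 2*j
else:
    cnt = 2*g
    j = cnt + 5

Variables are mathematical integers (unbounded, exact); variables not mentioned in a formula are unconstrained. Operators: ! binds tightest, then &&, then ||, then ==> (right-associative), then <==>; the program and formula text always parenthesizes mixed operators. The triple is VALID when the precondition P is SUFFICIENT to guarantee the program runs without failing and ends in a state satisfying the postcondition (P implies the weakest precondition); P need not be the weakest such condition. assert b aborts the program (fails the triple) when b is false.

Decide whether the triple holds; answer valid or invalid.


Working backward. After the program, the postcondition (cnt - 2*g + 5 >= 4 && 3*g + cnt - 8 != 0) || 2*cnt - 9 < 1 must hold; in canonical form it is (cnt >= 2*g - 1 && cnt + 3*g != 8) || 2*cnt < 10.
Then branch requires (cnt >= 2*g - 1 && cnt + 3*g != 8) || 2*cnt < 10; else branch requires 5*g != 8 || 4*g < 10.
Before the if: ((cnt != 9 || 3*k == -6) ==> ((cnt >= 2*g - 1 && cnt + 3*g != 8) || 2*cnt < 10)) && ((!(cnt != 9 || 3*k == -6)) ==> (5*g != 8 || 4*g < 10))
Before cnt := 2*cnt + j + 7: ((2*cnt + j != 2 || 3*k == -6) ==> ((2*cnt + j >= 2*g - 8 && 2*cnt + 3*g + j != 1) || 4*cnt + 2*j < -4)) && ((!(2*cnt + j != 2 || 3*k == -6)) ==> (5*g != 8 || 4*g < 10))
Before skip: ((2*cnt + j != 2 || 3*k == -6) ==> ((2*cnt + j >= 2*g - 8 && 2*cnt + 3*g + j != 1) || 4*cnt + 2*j < -4)) && ((!(2*cnt + j != 2 || 3*k == -6)) ==> (5*g != 8 || 4*g < 10))
Before assert j - 5 > -4 || g - 2 <= 3*cnt + cnt: (j > 1 || g <= 4*cnt + 2) && ((2*cnt + j != 2 || 3*k == -6) ==> ((2*cnt + j >= 2*g - 8 && 2*cnt + 3*g + j != 1) || 4*cnt + 2*j < -4)) && ((!(2*cnt + j != 2 || 3*k == -6)) ==> (5*g != 8 || 4*g < 10))
Before assert y + 8 < 3*k + 2 ==> j + 8 == cnt + 4: (y < 3*k - 6 ==> j == cnt - 4) && (j > 1 || g <= 4*cnt + 2) && ((2*cnt + j != 2 || 3*k == -6) ==> ((2*cnt + j >= 2*g - 8 && 2*cnt + 3*g + j != 1) || 4*cnt + 2*j < -4)) && ((!(2*cnt + j != 2 || 3*k == -6)) ==> (5*g != 8 || 4*g < 10))
Before cnt := g + g - 6: (y < 3*k - 6 ==> j == 2*g - 10) && (j > 1 || 7*g >= 22) && ((4*g + j != 14 || 3*k == -6) ==> ((2*g + j >= 4 && 7*g + j != 13) || 8*g + 2*j < 20)) && ((!(4*g + j != 14 || 3*k == -6)) ==> (5*g != 8 || 4*g < 10))
The weakest precondition is (y < 3*k - 6 ==> j == 2*g - 10) && (j > 1 || 7*g >= 22) && ((4*g + j != 14 || 3*k == -6) ==> ((2*g + j >= 4 && 7*g + j != 13) || 8*g + 2*j < 20)) && ((!(4*g + j != 14 || 3*k == -6)) ==> (5*g != 8 || 4*g < 10)).
Check whether (3*k > 11 ==> j == 2*g - 10) && (j > 1 || 7*g >= 22) && ((4*g + j != 14 || 3*k == -6) ==> ((2*g + j >= 4 && 7*g + j != 13) || 8*g + 2*j < 20)) && ((!(4*g + j != 14 || 3*k == -6)) ==> (5*g != 8 || 4*g < 10)) && y == 5 implies it.
Every state satisfying the precondition satisfies the weakest precondition: the implication holds.
Answer: valid


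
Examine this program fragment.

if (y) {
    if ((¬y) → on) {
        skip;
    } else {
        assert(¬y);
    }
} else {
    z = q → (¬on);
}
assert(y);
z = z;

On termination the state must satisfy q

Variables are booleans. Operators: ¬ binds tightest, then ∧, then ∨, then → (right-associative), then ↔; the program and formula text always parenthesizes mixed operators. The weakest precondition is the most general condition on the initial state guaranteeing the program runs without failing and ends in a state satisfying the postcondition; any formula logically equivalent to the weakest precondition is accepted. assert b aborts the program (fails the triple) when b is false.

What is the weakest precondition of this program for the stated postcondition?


Working backward. After the program, q must hold.
Before z := z: q
Before assert y: y ∧ q
Then branch requires (((¬y) → on) → (y ∧ q)) ∧ ((¬y) → on); else branch requires y ∧ q.
Before the if: (y → ((((¬y) → on) → (y ∧ q)) ∧ ((¬y) → on))) ∧ ((¬y) → (y ∧ q))
Answer: WP = (y → ((((¬y) → on) → (y ∧ q)) ∧ ((¬y) → on))) ∧ ((¬y) → (y ∧ q))


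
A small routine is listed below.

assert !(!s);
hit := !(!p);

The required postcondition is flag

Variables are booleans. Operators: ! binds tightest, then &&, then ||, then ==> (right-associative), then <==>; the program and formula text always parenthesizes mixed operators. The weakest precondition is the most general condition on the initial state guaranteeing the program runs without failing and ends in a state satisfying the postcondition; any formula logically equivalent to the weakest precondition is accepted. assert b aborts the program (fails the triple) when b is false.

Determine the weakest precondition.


Working backward. After the program, flag must hold.
Before hit := !(!p): flag
Before assert !(!s): s && flag
Answer: WP = s && flag


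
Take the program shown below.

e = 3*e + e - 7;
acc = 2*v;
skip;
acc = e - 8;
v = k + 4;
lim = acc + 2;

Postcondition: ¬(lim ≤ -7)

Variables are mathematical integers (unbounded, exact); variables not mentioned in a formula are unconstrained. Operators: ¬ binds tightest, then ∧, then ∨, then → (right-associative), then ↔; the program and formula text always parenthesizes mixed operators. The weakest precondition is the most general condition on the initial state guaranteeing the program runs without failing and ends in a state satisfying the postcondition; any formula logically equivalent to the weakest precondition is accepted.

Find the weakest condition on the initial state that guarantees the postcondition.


Working backward. After the program, ¬(lim ≤ -7) must hold.
Before lim := acc + 2: ¬(acc ≤ -9)
Before v := k + 4: ¬(acc ≤ -9)
Before acc := e - 8: ¬(e ≤ -1)
Before skip: ¬(e ≤ -1)
Before acc := 2*v: ¬(e ≤ -1)
Before e := 3*e + e - 7: ¬(4*e ≤ 6)
Answer: WP = ¬(4*e ≤ 6)


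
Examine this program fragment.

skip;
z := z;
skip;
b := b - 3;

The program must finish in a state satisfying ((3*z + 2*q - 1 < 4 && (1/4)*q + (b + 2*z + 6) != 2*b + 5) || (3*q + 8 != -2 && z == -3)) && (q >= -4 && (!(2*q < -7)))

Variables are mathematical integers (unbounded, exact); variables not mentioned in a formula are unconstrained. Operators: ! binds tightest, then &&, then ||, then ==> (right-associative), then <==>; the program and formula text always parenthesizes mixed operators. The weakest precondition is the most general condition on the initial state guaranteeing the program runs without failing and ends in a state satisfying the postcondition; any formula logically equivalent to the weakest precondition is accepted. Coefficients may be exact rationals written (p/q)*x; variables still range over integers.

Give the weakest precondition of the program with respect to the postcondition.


Working backward. After the program, the postcondition ((3*z + 2*q - 1 < 4 && (1/4)*q + (b + 2*z + 6) != 2*b + 5) || (3*q + 8 != -2 && z == -3)) && (q >= -4 && (!(2*q < -7))) must hold; in canonical form it is ((2*q + 3*z < 5 && (1/4)*q + 2*z != b - 1) || (3*q != -10 && z == -3)) && q >= -4 && (!(2*q < -7)).
Before b := b - 3: ((2*q + 3*z < 5 && (1/4)*q + 2*z != b - 4) || (3*q != -10 && z == -3)) && q >= -4 && (!(2*q < -7))
Before skip: ((2*q + 3*z < 5 && (1/4)*q + 2*z != b - 4) || (3*q != -10 && z == -3)) && q >= -4 && (!(2*q < -7))
Before z := z: ((2*q + 3*z < 5 && (1/4)*q + 2*z != b - 4) || (3*q != -10 && z == -3)) && q >= -4 && (!(2*q < -7))
Before skip: ((2*q + 3*z < 5 && (1/4)*q + 2*z != b - 4) || (3*q != -10 && z == -3)) && q >= -4 && (!(2*q < -7))
Answer: WP = ((2*q + 3*z < 5 && (1/4)*q + 2*z != b - 4) || (3*q != -10 && z == -3)) && q >= -4 && (!(2*q < -7))


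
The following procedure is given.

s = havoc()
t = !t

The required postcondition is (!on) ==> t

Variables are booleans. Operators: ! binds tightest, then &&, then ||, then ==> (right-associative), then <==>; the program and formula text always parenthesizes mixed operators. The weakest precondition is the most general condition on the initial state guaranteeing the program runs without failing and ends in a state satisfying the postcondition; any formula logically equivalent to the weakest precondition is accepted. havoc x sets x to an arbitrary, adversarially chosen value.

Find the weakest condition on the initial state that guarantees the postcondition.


Working backward. After the program, (!on) ==> t must hold.
Before t := !t: (!on) ==> (!t)
Before havoc s: (!on) ==> (!t)
Answer: WP = (!on) ==> (!t)


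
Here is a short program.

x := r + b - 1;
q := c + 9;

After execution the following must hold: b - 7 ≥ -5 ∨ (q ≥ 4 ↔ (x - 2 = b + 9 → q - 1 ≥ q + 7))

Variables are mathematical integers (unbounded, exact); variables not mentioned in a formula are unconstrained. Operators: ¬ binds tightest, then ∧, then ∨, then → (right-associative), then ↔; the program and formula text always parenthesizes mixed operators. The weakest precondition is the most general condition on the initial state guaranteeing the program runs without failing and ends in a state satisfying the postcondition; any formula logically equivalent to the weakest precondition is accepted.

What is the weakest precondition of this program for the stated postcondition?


Working backward. After the program, the postcondition b - 7 ≥ -5 ∨ (q ≥ 4 ↔ (x - 2 = b + 9 → q - 1 ≥ q + 7)) must hold; in canonical form it is b ≥ 2 ∨ (q ≥ 4 ↔ (¬(x = b + 11))).
Before q := c + 9: b ≥ 2 ∨ (c ≥ -5 ↔ (¬(x = b + 11)))
Before x := r + b - 1: b ≥ 2 ∨ (c ≥ -5 ↔ (¬(r = 12)))
Answer: WP = b ≥ 2 ∨ (c ≥ -5 ↔ (¬(r = 12)))


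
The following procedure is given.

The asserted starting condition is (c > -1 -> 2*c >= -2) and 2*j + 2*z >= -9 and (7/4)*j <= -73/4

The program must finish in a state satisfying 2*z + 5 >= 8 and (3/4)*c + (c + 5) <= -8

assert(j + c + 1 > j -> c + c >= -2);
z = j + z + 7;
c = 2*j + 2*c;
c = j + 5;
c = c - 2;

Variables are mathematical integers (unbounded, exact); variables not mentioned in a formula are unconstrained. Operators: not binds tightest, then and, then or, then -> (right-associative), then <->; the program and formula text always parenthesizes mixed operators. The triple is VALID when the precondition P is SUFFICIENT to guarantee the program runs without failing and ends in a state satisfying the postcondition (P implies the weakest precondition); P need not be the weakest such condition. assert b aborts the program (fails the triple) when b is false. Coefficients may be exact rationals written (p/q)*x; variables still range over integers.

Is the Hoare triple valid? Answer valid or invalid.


Working backward. After the program, the postcondition 2*z + 5 >= 8 and (3/4)*c + (c + 5) <= -8 must hold; in canonical form it is 2*z >= 3 and (7/4)*c <= -13.
Before c := c - 2: 2*z >= 3 and (7/4)*c <= -19/2
Before c := j + 5: 2*z >= 3 and (7/4)*j <= -73/4
Before c := 2*j + 2*c: 2*z >= 3 and (7/4)*j <= -73/4
Before z := j + z + 7: 2*j + 2*z >= -11 and (7/4)*j <= -73/4
Before assert j + c + 1 > j -> c + c >= -2: (c > -1 -> 2*c >= -2) and 2*j + 2*z >= -11 and (7/4)*j <= -73/4
The weakest precondition is (c > -1 -> 2*c >= -2) and 2*j + 2*z >= -11 and (7/4)*j <= -73/4.
Check whether (c > -1 -> 2*c >= -2) and 2*j + 2*z >= -9 and (7/4)*j <= -73/4 implies it.
Every state satisfying the precondition satisfies the weakest precondition: the implication holds.
Answer: valid


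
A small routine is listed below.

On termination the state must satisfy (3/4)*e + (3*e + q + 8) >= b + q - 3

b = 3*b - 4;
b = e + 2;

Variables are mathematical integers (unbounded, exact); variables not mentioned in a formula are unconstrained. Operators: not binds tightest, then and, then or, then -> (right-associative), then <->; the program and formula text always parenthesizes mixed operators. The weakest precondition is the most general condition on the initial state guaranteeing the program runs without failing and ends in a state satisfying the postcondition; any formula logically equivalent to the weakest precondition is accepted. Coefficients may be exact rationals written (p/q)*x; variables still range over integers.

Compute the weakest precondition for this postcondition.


Working backward. After the program, the postcondition (3/4)*e + (3*e + q + 8) >= b + q - 3 must hold; in canonical form it is (15/4)*e >= b - 11.
Before b := e + 2: (11/4)*e >= -9
Before b := 3*b - 4: (11/4)*e >= -9
Answer: WP = (11/4)*e >= -9


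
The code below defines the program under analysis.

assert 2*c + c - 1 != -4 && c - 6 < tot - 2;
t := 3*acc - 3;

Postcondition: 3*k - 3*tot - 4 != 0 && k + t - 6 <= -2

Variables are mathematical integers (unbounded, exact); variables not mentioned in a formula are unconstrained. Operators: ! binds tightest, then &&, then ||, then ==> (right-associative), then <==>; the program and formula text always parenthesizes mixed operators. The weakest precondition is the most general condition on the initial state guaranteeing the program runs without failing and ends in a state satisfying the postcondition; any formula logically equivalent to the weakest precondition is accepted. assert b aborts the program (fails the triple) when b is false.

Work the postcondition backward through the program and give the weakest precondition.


Working backward. After the program, the postcondition 3*k - 3*tot - 4 != 0 && k + t - 6 <= -2 must hold; in canonical form it is 3*k != 3*tot + 4 && k + t <= 4.
Before t := 3*acc - 3: 3*k != 3*tot + 4 && 3*acc + k <= 7
Before assert 2*c + c - 1 != -4 && c - 6 < tot - 2: 3*c != -3 && c < tot + 4 && 3*k != 3*tot + 4 && 3*acc + k <= 7
Answer: WP = 3*c != -3 && c < tot + 4 && 3*k != 3*tot + 4 && 3*acc + k <= 7


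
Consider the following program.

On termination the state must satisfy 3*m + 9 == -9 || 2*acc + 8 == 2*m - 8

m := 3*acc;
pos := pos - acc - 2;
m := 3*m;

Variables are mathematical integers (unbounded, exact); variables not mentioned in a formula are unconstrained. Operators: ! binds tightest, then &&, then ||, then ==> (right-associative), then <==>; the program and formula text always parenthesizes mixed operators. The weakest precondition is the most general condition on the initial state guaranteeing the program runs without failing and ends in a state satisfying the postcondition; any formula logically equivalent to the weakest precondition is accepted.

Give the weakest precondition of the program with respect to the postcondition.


Working backward. After the program, the postcondition 3*m + 9 == -9 || 2*acc + 8 == 2*m - 8 must hold; in canonical form it is 3*m == -18 || 2*acc == 2*m - 16.
Before m := 3*m: 9*m == -18 || 2*acc == 6*m - 16
Before pos := pos - acc - 2: 9*m == -18 || 2*acc == 6*m - 16
Before m := 3*acc: 27*acc == -18 || 16*acc == 16
Answer: WP = 27*acc == -18 || 16*acc == 16


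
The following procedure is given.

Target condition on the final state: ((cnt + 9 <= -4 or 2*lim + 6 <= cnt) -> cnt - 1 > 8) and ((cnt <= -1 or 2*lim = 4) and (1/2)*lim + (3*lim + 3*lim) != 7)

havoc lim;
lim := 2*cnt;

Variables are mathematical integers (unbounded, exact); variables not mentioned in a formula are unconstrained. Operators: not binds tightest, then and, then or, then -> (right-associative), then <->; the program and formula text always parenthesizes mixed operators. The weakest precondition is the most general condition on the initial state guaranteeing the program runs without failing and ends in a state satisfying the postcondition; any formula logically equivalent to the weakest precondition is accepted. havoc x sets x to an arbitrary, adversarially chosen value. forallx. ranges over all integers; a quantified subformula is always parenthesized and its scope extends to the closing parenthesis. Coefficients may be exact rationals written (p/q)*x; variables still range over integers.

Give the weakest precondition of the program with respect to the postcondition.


Working backward. After the program, the postcondition ((cnt + 9 <= -4 or 2*lim + 6 <= cnt) -> cnt - 1 > 8) and ((cnt <= -1 or 2*lim = 4) and (1/2)*lim + (3*lim + 3*lim) != 7) must hold; in canonical form it is ((cnt <= -13 or 2*lim <= cnt - 6) -> cnt > 9) and (cnt <= -1 or 2*lim = 4) and (13/2)*lim != 7.
Before lim := 2*cnt: ((cnt <= -13 or 3*cnt <= -6) -> cnt > 9) and (cnt <= -1 or 4*cnt = 4) and 13*cnt != 7
Before havoc lim: ((cnt <= -13 or 3*cnt <= -6) -> cnt > 9) and (cnt <= -1 or 4*cnt = 4) and 13*cnt != 7
Answer: WP = ((cnt <= -13 or 3*cnt <= -6) -> cnt > 9) and (cnt <= -1 or 4*cnt = 4) and 13*cnt != 7


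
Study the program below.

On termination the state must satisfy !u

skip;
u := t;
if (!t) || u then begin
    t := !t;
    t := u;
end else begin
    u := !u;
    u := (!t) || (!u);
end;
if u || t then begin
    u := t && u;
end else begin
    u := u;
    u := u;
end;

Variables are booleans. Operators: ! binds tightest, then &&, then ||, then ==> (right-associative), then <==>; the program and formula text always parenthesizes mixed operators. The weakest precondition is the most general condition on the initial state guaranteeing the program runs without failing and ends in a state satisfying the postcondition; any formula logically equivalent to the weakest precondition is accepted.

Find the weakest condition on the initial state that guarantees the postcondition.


Working backward. After the program, !u must hold.
Then branch requires !(t && u); else branch requires !u.
Before the if: ((u || t) ==> (!(t && u))) && ((!(u || t)) ==> (!u))
Then branch requires u ==> (!u); else branch requires !(t && ((!t) || u)).
Before the if: (((!t) || u) ==> (u ==> (!u))) && ((!((!t) || u)) ==> (!(t && ((!t) || u))))
Before u := t: t ==> (!t)
Before skip: t ==> (!t)
Answer: WP = t ==> (!t)


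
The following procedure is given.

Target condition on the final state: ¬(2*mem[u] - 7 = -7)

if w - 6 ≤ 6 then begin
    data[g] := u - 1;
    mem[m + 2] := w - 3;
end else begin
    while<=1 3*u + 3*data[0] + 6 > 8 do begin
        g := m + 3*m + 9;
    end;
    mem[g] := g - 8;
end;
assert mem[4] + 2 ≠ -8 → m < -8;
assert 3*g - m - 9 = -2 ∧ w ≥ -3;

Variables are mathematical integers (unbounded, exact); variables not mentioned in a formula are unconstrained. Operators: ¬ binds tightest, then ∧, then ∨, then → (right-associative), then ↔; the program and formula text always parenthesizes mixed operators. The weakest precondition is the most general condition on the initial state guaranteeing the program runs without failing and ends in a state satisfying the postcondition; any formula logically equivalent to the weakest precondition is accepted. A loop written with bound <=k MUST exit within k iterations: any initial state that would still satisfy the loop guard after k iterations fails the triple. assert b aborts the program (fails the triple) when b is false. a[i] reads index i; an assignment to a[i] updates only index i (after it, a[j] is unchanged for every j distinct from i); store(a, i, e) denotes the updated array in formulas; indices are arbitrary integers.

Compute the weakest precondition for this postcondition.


Working backward. After the program, the postcondition ¬(2*mem[u] - 7 = -7) must hold; in canonical form it is ¬(2*mem[u] = 0).
Before assert 3*g - m - 9 = -2 ∧ w ≥ -3: 3*g = m + 7 ∧ w ≥ -3 ∧ (¬(2*mem[u] = 0))
Before assert mem[4] + 2 ≠ -8 → m < -8: (mem[4] ≠ -10 → m < -8) ∧ 3*g = m + 7 ∧ w ≥ -3 ∧ (¬(2*mem[u] = 0))
Then branch requires (store(mem, m + 2, w - 3)[4] ≠ -10 → m < -8) ∧ 3*g = m + 7 ∧ w ≥ -3 ∧ (¬(2*store(mem, m + 2, w - 3)[u] = 0)); else branch requires (3*data[0] + 3*u > 2 → ((¬(3*data[0] + 3*u > 2)) ∧ (store(mem, 4*m + 9, 4*m + 1)[4] ≠ -10 → m < -8) ∧ 11*m = -20 ∧ w ≥ -3 ∧ (¬(2*store(mem, 4*m + 9, 4*m + 1)[u] = 0)))) ∧ ((¬(3*data[0] + 3*u > 2)) → ((store(mem, g, g - 8)[4] ≠ -10 → m < -8) ∧ 3*g = m + 7 ∧ w ≥ -3 ∧ (¬(2*store(mem, g, g - 8)[u] = 0)))).
Before the if: (w ≤ 12 → ((store(mem, m + 2, w - 3)[4] ≠ -10 → m < -8) ∧ 3*g = m + 7 ∧ w ≥ -3 ∧ (¬(2*store(mem, m + 2, w - 3)[u] = 0)))) ∧ ((¬(w ≤ 12)) → ((3*data[0] + 3*u > 2 → ((¬(3*data[0] + 3*u > 2)) ∧ (store(mem, 4*m + 9, 4*m + 1)[4] ≠ -10 → m < -8) ∧ 11*m = -20 ∧ w ≥ -3 ∧ (¬(2*store(mem, 4*m + 9, 4*m + 1)[u] = 0)))) ∧ ((¬(3*data[0] + 3*u > 2)) → ((store(mem, g, g - 8)[4] ≠ -10 → m < -8) ∧ 3*g = m + 7 ∧ w ≥ -3 ∧ (¬(2*store(mem, g, g - 8)[u] = 0))))))
Answer: WP = (w ≤ 12 → ((store(mem, m + 2, w - 3)[4] ≠ -10 → m < -8) ∧ 3*g = m + 7 ∧ w ≥ -3 ∧ (¬(2*store(mem, m + 2, w - 3)[u] = 0)))) ∧ ((¬(w ≤ 12)) → ((3*data[0] + 3*u > 2 → ((¬(3*data[0] + 3*u > 2)) ∧ (store(mem, 4*m + 9, 4*m + 1)[4] ≠ -10 → m < -8) ∧ 11*m = -20 ∧ w ≥ -3 ∧ (¬(2*store(mem, 4*m + 9, 4*m + 1)[u] = 0)))) ∧ ((¬(3*data[0] + 3*u > 2)) → ((store(mem, g, g - 8)[4] ≠ -10 → m < -8) ∧ 3*g = m + 7 ∧ w ≥ -3 ∧ (¬(2*store(mem, g, g - 8)[u] = 0))))))


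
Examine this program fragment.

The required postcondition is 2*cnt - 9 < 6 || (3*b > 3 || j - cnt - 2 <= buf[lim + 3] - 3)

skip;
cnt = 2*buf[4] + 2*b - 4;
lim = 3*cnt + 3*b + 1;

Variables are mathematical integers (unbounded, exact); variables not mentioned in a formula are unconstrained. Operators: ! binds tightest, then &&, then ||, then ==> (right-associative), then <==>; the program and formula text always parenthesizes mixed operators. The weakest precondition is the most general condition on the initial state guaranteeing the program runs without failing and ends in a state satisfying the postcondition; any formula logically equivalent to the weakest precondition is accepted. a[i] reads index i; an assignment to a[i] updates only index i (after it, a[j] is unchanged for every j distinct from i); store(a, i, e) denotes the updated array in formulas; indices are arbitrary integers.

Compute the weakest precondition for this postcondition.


Working backward. After the program, the postcondition 2*cnt - 9 < 6 || (3*b > 3 || j - cnt - 2 <= buf[lim + 3] - 3) must hold; in canonical form it is 2*cnt < 15 || 3*b > 3 || j <= buf[lim + 3] + cnt - 1.
Before lim := 3*cnt + 3*b + 1: 2*cnt < 15 || 3*b > 3 || j <= buf[3*b + 3*cnt + 4] + cnt - 1
Before cnt := 2*buf[4] + 2*b - 4: 4*buf[4] + 4*b < 23 || 3*b > 3 || j <= 2*buf[4] + buf[6*buf[4] + 9*b - 8] + 2*b - 5
Before skip: 4*buf[4] + 4*b < 23 || 3*b > 3 || j <= 2*buf[4] + buf[6*buf[4] + 9*b - 8] + 2*b - 5
Answer: WP = 4*buf[4] + 4*b < 23 || 3*b > 3 || j <= 2*buf[4] + buf[6*buf[4] + 9*b - 8] + 2*b - 5


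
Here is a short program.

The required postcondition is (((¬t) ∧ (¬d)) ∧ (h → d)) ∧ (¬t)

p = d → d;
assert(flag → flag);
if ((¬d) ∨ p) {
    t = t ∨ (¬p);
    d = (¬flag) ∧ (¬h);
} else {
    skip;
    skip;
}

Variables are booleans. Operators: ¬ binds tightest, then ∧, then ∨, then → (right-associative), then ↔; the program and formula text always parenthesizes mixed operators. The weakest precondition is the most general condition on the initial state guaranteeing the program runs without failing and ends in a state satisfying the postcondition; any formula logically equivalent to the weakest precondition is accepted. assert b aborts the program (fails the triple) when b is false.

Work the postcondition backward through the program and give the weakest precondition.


Working backward. After the program, the postcondition (((¬t) ∧ (¬d)) ∧ (h → d)) ∧ (¬t) must hold; in canonical form it is (¬t) ∧ (¬d) ∧ (h → d).
Then branch requires (¬(t ∨ (¬p))) ∧ (¬((¬flag) ∧ (¬h))) ∧ (h → ((¬flag) ∧ (¬h))); else branch requires (¬t) ∧ (¬d) ∧ (h → d).
Before the if: (((¬d) ∨ p) → ((¬(t ∨ (¬p))) ∧ (¬((¬flag) ∧ (¬h))) ∧ (h → ((¬flag) ∧ (¬h))))) ∧ ((¬((¬d) ∨ p)) → ((¬t) ∧ (¬d) ∧ (h → d)))
Before assert flag → flag: (((¬d) ∨ p) → ((¬(t ∨ (¬p))) ∧ (¬((¬flag) ∧ (¬h))) ∧ (h → ((¬flag) ∧ (¬h))))) ∧ ((¬((¬d) ∨ p)) → ((¬t) ∧ (¬d) ∧ (h → d)))
Before p := d → d: (¬t) ∧ (¬((¬flag) ∧ (¬h))) ∧ (h → ((¬flag) ∧ (¬h)))
Answer: WP = (¬t) ∧ (¬((¬flag) ∧ (¬h))) ∧ (h → ((¬flag) ∧ (¬h)))


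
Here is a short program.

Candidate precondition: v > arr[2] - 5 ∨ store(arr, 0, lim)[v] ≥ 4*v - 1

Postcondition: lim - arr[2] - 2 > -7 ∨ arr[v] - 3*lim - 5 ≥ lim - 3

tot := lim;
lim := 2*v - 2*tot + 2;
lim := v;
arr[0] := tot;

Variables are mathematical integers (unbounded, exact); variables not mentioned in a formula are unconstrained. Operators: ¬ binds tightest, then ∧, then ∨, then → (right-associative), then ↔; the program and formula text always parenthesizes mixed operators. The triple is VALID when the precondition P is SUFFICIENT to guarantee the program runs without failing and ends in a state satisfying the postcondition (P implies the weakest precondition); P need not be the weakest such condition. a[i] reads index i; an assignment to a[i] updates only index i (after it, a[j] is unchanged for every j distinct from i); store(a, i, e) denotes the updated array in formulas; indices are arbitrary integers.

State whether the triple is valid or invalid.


Working backward. After the program, the postcondition lim - arr[2] - 2 > -7 ∨ arr[v] - 3*lim - 5 ≥ lim - 3 must hold; in canonical form it is lim > arr[2] - 5 ∨ arr[v] ≥ 4*lim + 2.
Before arr[0] := tot: lim > arr[2] - 5 ∨ store(arr, 0, tot)[v] ≥ 4*lim + 2
Before lim := v: v > arr[2] - 5 ∨ store(arr, 0, tot)[v] ≥ 4*v + 2
Before lim := 2*v - 2*tot + 2: v > arr[2] - 5 ∨ store(arr, 0, tot)[v] ≥ 4*v + 2
Before tot := lim: v > arr[2] - 5 ∨ store(arr, 0, lim)[v] ≥ 4*v + 2
The weakest precondition is v > arr[2] - 5 ∨ store(arr, 0, lim)[v] ≥ 4*v + 2.
Check whether v > arr[2] - 5 ∨ store(arr, 0, lim)[v] ≥ 4*v - 1 implies it.
Countermodel: at the initial state arr = {[-1] = -3, [0] = 3, [2] = 4, elsewhere 3}, lim = 6, v = -1, the precondition holds but the weakest precondition fails.
Answer: invalid


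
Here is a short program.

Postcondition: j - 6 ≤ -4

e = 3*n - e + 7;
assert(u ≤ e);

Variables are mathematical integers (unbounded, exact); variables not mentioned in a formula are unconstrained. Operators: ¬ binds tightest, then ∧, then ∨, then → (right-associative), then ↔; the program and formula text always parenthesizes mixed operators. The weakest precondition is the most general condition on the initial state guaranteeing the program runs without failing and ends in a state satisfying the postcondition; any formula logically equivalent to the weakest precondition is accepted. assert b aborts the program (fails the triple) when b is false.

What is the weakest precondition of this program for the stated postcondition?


Working backward. After the program, the postcondition j - 6 ≤ -4 must hold; in canonical form it is j ≤ 2.
Before assert u ≤ e: u ≤ e ∧ j ≤ 2
Before e := 3*n - e + 7: e + u ≤ 3*n + 7 ∧ j ≤ 2
Answer: WP = e + u ≤ 3*n + 7 ∧ j ≤ 2


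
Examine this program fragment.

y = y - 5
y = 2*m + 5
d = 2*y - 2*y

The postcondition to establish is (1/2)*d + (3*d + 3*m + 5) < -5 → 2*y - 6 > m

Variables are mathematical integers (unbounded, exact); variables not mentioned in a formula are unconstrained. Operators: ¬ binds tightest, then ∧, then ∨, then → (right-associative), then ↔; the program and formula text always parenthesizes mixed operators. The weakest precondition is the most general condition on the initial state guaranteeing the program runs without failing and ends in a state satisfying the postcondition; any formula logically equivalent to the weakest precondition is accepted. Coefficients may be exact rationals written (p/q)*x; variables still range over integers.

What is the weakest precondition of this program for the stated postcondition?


Working backward. After the program, the postcondition (1/2)*d + (3*d + 3*m + 5) < -5 → 2*y - 6 > m must hold; in canonical form it is (7/2)*d + 3*m < -10 → 2*y > m + 6.
Before d := 2*y - 2*y: 3*m < -10 → 2*y > m + 6
Before y := 2*m + 5: 3*m < -10 → 3*m > -4
Before y := y - 5: 3*m < -10 → 3*m > -4
Answer: WP = 3*m < -10 → 3*m > -4


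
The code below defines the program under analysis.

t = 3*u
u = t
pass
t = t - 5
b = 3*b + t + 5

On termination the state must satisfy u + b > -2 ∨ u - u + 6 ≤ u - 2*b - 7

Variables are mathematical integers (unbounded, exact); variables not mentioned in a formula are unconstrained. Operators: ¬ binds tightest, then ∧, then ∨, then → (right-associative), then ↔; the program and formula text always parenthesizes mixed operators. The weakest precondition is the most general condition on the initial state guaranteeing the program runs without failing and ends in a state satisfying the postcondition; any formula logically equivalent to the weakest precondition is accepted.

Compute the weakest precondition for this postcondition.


Working backward. After the program, the postcondition u + b > -2 ∨ u - u + 6 ≤ u - 2*b - 7 must hold; in canonical form it is b + u > -2 ∨ 2*b ≤ u - 13.
Before b := 3*b + t + 5: 3*b + t + u > -7 ∨ 6*b + 2*t ≤ u - 23
Before t := t - 5: 3*b + t + u > -2 ∨ 6*b + 2*t ≤ u - 13
Before skip: 3*b + t + u > -2 ∨ 6*b + 2*t ≤ u - 13
Before u := t: 3*b + 2*t > -2 ∨ 6*b + t ≤ -13
Before t := 3*u: 3*b + 6*u > -2 ∨ 6*b + 3*u ≤ -13
Answer: WP = 3*b + 6*u > -2 ∨ 6*b + 3*u ≤ -13


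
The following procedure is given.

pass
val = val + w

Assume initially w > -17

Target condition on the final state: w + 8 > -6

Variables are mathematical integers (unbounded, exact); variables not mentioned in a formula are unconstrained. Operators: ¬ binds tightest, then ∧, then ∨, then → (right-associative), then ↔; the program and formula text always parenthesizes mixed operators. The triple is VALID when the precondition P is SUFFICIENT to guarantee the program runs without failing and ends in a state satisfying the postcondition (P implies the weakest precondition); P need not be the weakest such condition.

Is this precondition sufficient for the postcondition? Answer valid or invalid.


Working backward. After the program, the postcondition w + 8 > -6 must hold; in canonical form it is w > -14.
Before val := val + w: w > -14
Before skip: w > -14
The weakest precondition is w > -14.
Check whether w > -17 implies it.
Countermodel: at the initial state w = -16, the precondition holds but the weakest precondition fails.
Answer: invalid


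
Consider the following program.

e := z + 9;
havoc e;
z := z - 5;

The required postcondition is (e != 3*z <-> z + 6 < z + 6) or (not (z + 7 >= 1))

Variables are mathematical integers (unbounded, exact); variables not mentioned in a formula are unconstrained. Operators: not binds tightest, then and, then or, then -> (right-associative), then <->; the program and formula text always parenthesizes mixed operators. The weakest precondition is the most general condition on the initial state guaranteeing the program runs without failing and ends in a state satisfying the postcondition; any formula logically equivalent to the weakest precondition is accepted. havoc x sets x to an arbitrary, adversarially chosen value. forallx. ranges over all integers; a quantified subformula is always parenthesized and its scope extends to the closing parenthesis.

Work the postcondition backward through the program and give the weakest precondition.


Working backward. After the program, the postcondition (e != 3*z <-> z + 6 < z + 6) or (not (z + 7 >= 1)) must hold; in canonical form it is (not (e != 3*z)) or (not (z >= -6)).
Before z := z - 5: (not (e != 3*z - 15)) or (not (z >= -1))
Before havoc e: forall e_1. ((not (e_1 != 3*z - 15)) or (not (z >= -1)))
Before e := z + 9: forall e_1. ((not (e_1 != 3*z - 15)) or (not (z >= -1)))
Answer: WP = forall e_1. ((not (e_1 != 3*z - 15)) or (not (z >= -1)))


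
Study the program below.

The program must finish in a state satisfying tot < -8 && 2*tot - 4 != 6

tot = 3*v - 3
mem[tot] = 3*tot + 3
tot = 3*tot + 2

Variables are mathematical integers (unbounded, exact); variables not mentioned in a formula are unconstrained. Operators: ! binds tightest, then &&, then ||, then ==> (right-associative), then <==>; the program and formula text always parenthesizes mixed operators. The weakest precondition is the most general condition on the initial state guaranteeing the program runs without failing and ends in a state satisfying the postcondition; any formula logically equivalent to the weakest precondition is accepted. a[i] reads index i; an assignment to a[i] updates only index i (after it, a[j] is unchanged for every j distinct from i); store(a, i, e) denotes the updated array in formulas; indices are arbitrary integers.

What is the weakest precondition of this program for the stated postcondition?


Working backward. After the program, the postcondition tot < -8 && 2*tot - 4 != 6 must hold; in canonical form it is tot < -8 && 2*tot != 10.
Before tot := 3*tot + 2: 3*tot < -10 && 6*tot != 6
Before mem[tot] := 3*tot + 3: 3*tot < -10 && 6*tot != 6
Before tot := 3*v - 3: 9*v < -1 && 18*v != 24
Answer: WP = 9*v < -1 && 18*v != 24


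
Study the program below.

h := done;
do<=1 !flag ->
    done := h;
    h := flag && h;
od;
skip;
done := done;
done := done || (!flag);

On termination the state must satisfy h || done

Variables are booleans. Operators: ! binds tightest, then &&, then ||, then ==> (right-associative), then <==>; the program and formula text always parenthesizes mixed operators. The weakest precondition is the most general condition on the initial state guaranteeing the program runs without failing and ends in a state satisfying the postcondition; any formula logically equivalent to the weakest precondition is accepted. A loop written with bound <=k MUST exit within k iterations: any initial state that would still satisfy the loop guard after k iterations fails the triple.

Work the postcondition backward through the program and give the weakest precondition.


Working backward. After the program, h || done must hold.
Before done := done || (!flag): h || done || (!flag)
Before done := done: h || done || (!flag)
Before skip: h || done || (!flag)
Before the loop (bound <=1), unroll the exhaustion recursion (WP_0 = exit-now case; WP_j = one more guarded iteration, up to j = 1):
  WP_0: flag && (h || done || (!flag))
  WP_1: ((!flag) ==> (flag && ((flag && h) || h || (!flag)))) && (flag ==> (h || done || (!flag)))
So before the loop: ((!flag) ==> (flag && ((flag && h) || h || (!flag)))) && (flag ==> (h || done || (!flag)))
Before h := done: ((!flag) ==> (flag && ((flag && done) || done || (!flag)))) && (flag ==> (done || (!flag)))
Answer: WP = ((!flag) ==> (flag && ((flag && done) || done || (!flag)))) && (flag ==> (done || (!flag)))


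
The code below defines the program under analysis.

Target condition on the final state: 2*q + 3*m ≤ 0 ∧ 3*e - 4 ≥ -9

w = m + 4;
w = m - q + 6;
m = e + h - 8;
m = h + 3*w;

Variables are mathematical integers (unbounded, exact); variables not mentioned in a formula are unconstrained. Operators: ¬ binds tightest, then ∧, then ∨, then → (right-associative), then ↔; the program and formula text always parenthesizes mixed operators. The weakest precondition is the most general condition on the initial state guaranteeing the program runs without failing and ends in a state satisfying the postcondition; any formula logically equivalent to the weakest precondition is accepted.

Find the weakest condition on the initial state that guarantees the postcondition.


Working backward. After the program, the postcondition 2*q + 3*m ≤ 0 ∧ 3*e - 4 ≥ -9 must hold; in canonical form it is 3*m + 2*q ≤ 0 ∧ 3*e ≥ -5.
Before m := h + 3*w: 3*h + 2*q + 9*w ≤ 0 ∧ 3*e ≥ -5
Before m := e + h - 8: 3*h + 2*q + 9*w ≤ 0 ∧ 3*e ≥ -5
Before w := m - q + 6: 3*h + 9*m ≤ 7*q - 54 ∧ 3*e ≥ -5
Before w := m + 4: 3*h + 9*m ≤ 7*q - 54 ∧ 3*e ≥ -5
Answer: WP = 3*h + 9*m ≤ 7*q - 54 ∧ 3*e ≥ -5
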